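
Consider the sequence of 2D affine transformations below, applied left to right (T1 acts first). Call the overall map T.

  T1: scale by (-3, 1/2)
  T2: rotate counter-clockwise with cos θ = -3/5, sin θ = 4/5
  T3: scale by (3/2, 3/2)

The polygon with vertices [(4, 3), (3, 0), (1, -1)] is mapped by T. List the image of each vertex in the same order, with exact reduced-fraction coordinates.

image vertices: (9, -63/4), (81/10, -54/5), (33/10, -63/20)

T1 scale by (-3, 1/2): (4, 3) → (-12, 3/2); (3, 0) → (-9, 0); (1, -1) → (-3, -1/2)
T2 rotate counter-clockwise with cos θ = -3/5, sin θ = 4/5: (-12, 3/2) → (6, -21/2); (-9, 0) → (27/5, -36/5); (-3, -1/2) → (11/5, -21/10)
T3 scale by (3/2, 3/2): (6, -21/2) → (9, -63/4); (27/5, -36/5) → (81/10, -54/5); (11/5, -21/10) → (33/10, -63/20)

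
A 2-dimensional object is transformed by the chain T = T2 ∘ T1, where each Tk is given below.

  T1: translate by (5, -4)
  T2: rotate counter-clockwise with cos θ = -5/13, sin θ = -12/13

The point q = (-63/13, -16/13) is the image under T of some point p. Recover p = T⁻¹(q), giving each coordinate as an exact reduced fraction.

p = (-2, 0)

T1 = [1 0 5; 0 1 -4; 0 0 1]
T2·T1 = [-5/13 12/13 -73/13; -12/13 -5/13 -40/13; 0 0 1]
det M = 1; M⁻¹ = [-5/13 -12/13 -5; 12/13 -5/13 4; 0 0 1]
M⁻¹ · (-63/13, -16/13)ᵀ = (-2, 0)ᵀ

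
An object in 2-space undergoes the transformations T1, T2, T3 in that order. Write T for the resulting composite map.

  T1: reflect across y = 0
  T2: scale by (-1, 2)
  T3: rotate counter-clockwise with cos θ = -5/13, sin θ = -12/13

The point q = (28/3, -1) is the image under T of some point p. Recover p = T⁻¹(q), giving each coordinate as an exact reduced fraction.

T1 = [1 0 0; 0 -1 0; 0 0 1]
T2·T1 = [-1 0 0; 0 -2 0; 0 0 1]
T3·…·T1 = [5/13 -24/13 0; 12/13 10/13 0; 0 0 1]
det M = 2; M⁻¹ = [5/13 12/13 0; -6/13 5/26 0; 0 0 1]
M⁻¹ · (28/3, -1)ᵀ = (8/3, -9/2)ᵀ

p = (8/3, -9/2)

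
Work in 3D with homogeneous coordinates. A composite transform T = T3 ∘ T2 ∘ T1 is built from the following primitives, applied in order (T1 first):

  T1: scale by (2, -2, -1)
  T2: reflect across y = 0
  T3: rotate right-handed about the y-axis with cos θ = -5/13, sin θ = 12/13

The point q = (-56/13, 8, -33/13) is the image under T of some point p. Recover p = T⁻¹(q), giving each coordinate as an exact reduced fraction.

p = (2, 4, 3)

T1 = [2 0 0 0; 0 -2 0 0; 0 0 -1 0; 0 0 0 1]
T2·T1 = [2 0 0 0; 0 2 0 0; 0 0 -1 0; 0 0 0 1]
T3·…·T1 = [-10/13 0 -12/13 0; 0 2 0 0; -24/13 0 5/13 0; 0 0 0 1]
det M = -4; M⁻¹ = [-5/26 0 -6/13 0; 0 1/2 0 0; -12/13 0 5/13 0; 0 0 0 1]
M⁻¹ · (-56/13, 8, -33/13)ᵀ = (2, 4, 3)ᵀ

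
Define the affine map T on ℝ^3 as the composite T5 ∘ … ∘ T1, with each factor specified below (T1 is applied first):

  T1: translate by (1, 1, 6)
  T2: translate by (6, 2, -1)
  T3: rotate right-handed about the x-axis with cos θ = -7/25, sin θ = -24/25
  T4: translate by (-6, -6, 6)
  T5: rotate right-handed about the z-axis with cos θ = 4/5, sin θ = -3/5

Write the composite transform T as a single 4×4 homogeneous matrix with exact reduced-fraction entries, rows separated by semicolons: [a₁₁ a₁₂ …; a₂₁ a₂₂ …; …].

T = [4/5 -21/125 72/125 -53/125; -3/5 -28/125 96/125 -279/125; 0 -24/25 -7/25 43/25; 0 0 0 1]

T1 = [1 0 0 1; 0 1 0 1; 0 0 1 6; 0 0 0 1]
T2·T1 = [1 0 0 7; 0 1 0 3; 0 0 1 5; 0 0 0 1]
T3·…·T1 = [1 0 0 7; 0 -7/25 24/25 99/25; 0 -24/25 -7/25 -107/25; 0 0 0 1]
T4·…·T1 = [1 0 0 1; 0 -7/25 24/25 -51/25; 0 -24/25 -7/25 43/25; 0 0 0 1]
T5·…·T1 = [4/5 -21/125 72/125 -53/125; -3/5 -28/125 96/125 -279/125; 0 -24/25 -7/25 43/25; 0 0 0 1]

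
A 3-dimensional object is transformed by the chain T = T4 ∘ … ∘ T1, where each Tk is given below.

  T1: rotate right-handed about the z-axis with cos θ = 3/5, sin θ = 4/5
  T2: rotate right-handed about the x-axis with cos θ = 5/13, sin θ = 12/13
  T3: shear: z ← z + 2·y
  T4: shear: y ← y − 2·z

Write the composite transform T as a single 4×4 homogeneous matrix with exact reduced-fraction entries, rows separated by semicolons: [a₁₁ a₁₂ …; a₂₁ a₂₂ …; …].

T = [3/5 -4/5 0 0; -12/5 -9/5 2 0; 88/65 66/65 -19/13 0; 0 0 0 1]

T1 = [3/5 -4/5 0 0; 4/5 3/5 0 0; 0 0 1 0; 0 0 0 1]
T2·T1 = [3/5 -4/5 0 0; 4/13 3/13 -12/13 0; 48/65 36/65 5/13 0; 0 0 0 1]
T3·…·T1 = [3/5 -4/5 0 0; 4/13 3/13 -12/13 0; 88/65 66/65 -19/13 0; 0 0 0 1]
T4·…·T1 = [3/5 -4/5 0 0; -12/5 -9/5 2 0; 88/65 66/65 -19/13 0; 0 0 0 1]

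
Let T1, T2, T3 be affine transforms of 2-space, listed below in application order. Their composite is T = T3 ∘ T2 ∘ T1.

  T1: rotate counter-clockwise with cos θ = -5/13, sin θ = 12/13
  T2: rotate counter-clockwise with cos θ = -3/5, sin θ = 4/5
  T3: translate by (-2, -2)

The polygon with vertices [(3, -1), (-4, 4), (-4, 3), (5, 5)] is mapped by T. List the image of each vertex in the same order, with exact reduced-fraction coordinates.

T1 rotate counter-clockwise with cos θ = -5/13, sin θ = 12/13: (3, -1) → (-3/13, 41/13); (-4, 4) → (-28/13, -68/13); (-4, 3) → (-16/13, -63/13); (5, 5) → (-85/13, 35/13)
T2 rotate counter-clockwise with cos θ = -3/5, sin θ = 4/5: (-3/13, 41/13) → (-31/13, -27/13); (-28/13, -68/13) → (356/65, 92/65); (-16/13, -63/13) → (60/13, 25/13); (-85/13, 35/13) → (23/13, -89/13)
T3 translate by (-2, -2): (-31/13, -27/13) → (-57/13, -53/13); (356/65, 92/65) → (226/65, -38/65); (60/13, 25/13) → (34/13, -1/13); (23/13, -89/13) → (-3/13, -115/13)

image vertices: (-57/13, -53/13), (226/65, -38/65), (34/13, -1/13), (-3/13, -115/13)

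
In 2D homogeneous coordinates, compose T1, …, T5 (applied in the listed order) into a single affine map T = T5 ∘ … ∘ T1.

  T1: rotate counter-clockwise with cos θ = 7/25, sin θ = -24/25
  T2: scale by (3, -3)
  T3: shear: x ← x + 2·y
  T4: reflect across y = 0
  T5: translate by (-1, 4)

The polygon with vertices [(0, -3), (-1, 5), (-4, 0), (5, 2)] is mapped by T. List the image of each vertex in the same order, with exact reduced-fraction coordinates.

T1 rotate counter-clockwise with cos θ = 7/25, sin θ = -24/25: (0, -3) → (-72/25, -21/25); (-1, 5) → (113/25, 59/25); (-4, 0) → (-28/25, 96/25); (5, 2) → (83/25, -106/25)
T2 scale by (3, -3): (-72/25, -21/25) → (-216/25, 63/25); (113/25, 59/25) → (339/25, -177/25); (-28/25, 96/25) → (-84/25, -288/25); (83/25, -106/25) → (249/25, 318/25)
T3 shear: x ← x + 2·y: (-216/25, 63/25) → (-18/5, 63/25); (339/25, -177/25) → (-3/5, -177/25); (-84/25, -288/25) → (-132/5, -288/25); (249/25, 318/25) → (177/5, 318/25)
T4 reflect across y = 0: (-18/5, 63/25) → (-18/5, -63/25); (-3/5, -177/25) → (-3/5, 177/25); (-132/5, -288/25) → (-132/5, 288/25); (177/5, 318/25) → (177/5, -318/25)
T5 translate by (-1, 4): (-18/5, -63/25) → (-23/5, 37/25); (-3/5, 177/25) → (-8/5, 277/25); (-132/5, 288/25) → (-137/5, 388/25); (177/5, -318/25) → (172/5, -218/25)

image vertices: (-23/5, 37/25), (-8/5, 277/25), (-137/5, 388/25), (172/5, -218/25)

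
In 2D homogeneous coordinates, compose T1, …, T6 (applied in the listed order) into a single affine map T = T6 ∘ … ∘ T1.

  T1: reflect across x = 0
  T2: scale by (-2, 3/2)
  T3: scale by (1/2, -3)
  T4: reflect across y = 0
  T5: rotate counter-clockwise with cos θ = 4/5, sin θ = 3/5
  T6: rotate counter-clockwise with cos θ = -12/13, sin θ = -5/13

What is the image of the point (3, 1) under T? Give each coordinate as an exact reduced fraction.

T1 reflect across x = 0: (3, 1) → (-3, 1)
T2 scale by (-2, 3/2): (-3, 1) → (6, 3/2)
T3 scale by (1/2, -3): (6, 3/2) → (3, -9/2)
T4 reflect across y = 0: (3, -9/2) → (3, 9/2)
T5 rotate counter-clockwise with cos θ = 4/5, sin θ = 3/5: (3, 9/2) → (-3/10, 27/5)
T6 rotate counter-clockwise with cos θ = -12/13, sin θ = -5/13: (-3/10, 27/5) → (153/65, -633/130)

T(p) = (153/65, -633/130)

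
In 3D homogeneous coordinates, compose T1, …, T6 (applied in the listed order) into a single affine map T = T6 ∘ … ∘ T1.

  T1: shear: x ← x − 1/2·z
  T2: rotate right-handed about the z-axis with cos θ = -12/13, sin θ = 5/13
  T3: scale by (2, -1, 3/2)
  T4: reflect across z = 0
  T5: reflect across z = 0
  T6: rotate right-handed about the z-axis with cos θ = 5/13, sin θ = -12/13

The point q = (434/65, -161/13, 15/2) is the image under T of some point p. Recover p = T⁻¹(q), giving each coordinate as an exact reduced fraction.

T1 = [1 0 -1/2 0; 0 1 0 0; 0 0 1 0; 0 0 0 1]
T2·T1 = [-12/13 -5/13 6/13 0; 5/13 -12/13 -5/26 0; 0 0 1 0; 0 0 0 1]
T3·…·T1 = [-24/13 -10/13 12/13 0; -5/13 12/13 5/26 0; 0 0 3/2 0; 0 0 0 1]
T4·…·T1 = [-24/13 -10/13 12/13 0; -5/13 12/13 5/26 0; 0 0 -3/2 0; 0 0 0 1]
T5·…·T1 = [-24/13 -10/13 12/13 0; -5/13 12/13 5/26 0; 0 0 3/2 0; 0 0 0 1]
T6·…·T1 = [-180/169 94/169 90/169 0; 263/169 180/169 -263/338 0; 0 0 3/2 0; 0 0 0 1]
det M = -3; M⁻¹ = [-90/169 47/169 1/3 0; 263/338 90/169 0 0; 0 0 2/3 0; 0 0 0 1]
M⁻¹ · (434/65, -161/13, 15/2)ᵀ = (-9/2, -7/5, 5)ᵀ

p = (-9/2, -7/5, 5)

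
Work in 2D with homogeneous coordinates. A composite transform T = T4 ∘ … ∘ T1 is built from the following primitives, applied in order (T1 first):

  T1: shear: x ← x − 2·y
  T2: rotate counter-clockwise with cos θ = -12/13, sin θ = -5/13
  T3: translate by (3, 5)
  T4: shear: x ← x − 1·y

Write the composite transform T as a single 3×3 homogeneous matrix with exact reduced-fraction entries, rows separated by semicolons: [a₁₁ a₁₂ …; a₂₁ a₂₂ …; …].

T1 = [1 -2 0; 0 1 0; 0 0 1]
T2·T1 = [-12/13 29/13 0; -5/13 -2/13 0; 0 0 1]
T3·…·T1 = [-12/13 29/13 3; -5/13 -2/13 5; 0 0 1]
T4·…·T1 = [-7/13 31/13 -2; -5/13 -2/13 5; 0 0 1]

T = [-7/13 31/13 -2; -5/13 -2/13 5; 0 0 1]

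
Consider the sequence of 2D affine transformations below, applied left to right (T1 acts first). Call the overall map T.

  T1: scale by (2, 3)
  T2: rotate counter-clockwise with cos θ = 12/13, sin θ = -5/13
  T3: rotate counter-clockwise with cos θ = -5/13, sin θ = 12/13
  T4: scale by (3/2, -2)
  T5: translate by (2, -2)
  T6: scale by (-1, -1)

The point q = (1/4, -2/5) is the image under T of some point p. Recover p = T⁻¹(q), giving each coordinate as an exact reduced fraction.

p = (-3/5, 1/2)

T1 = [2 0 0; 0 3 0; 0 0 1]
T2·T1 = [24/13 15/13 0; -10/13 36/13 0; 0 0 1]
T3·…·T1 = [0 -3 0; 2 0 0; 0 0 1]
T4·…·T1 = [0 -9/2 0; -4 0 0; 0 0 1]
T5·…·T1 = [0 -9/2 2; -4 0 -2; 0 0 1]
T6·…·T1 = [0 9/2 -2; 4 0 2; 0 0 1]
det M = -18; M⁻¹ = [0 1/4 -1/2; 2/9 0 4/9; 0 0 1]
M⁻¹ · (1/4, -2/5)ᵀ = (-3/5, 1/2)ᵀ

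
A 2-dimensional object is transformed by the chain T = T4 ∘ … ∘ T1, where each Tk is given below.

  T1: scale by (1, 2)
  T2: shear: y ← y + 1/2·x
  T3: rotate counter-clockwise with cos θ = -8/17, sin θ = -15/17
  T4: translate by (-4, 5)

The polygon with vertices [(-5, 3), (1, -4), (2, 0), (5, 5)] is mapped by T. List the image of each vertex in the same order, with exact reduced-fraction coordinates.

T1 scale by (1, 2): (-5, 3) → (-5, 6); (1, -4) → (1, -8); (2, 0) → (2, 0); (5, 5) → (5, 10)
T2 shear: y ← y + 1/2·x: (-5, 6) → (-5, 7/2); (1, -8) → (1, -15/2); (2, 0) → (2, 1); (5, 10) → (5, 25/2)
T3 rotate counter-clockwise with cos θ = -8/17, sin θ = -15/17: (-5, 7/2) → (185/34, 47/17); (1, -15/2) → (-241/34, 45/17); (2, 1) → (-1/17, -38/17); (5, 25/2) → (295/34, -175/17)
T4 translate by (-4, 5): (185/34, 47/17) → (49/34, 132/17); (-241/34, 45/17) → (-377/34, 130/17); (-1/17, -38/17) → (-69/17, 47/17); (295/34, -175/17) → (159/34, -90/17)

image vertices: (49/34, 132/17), (-377/34, 130/17), (-69/17, 47/17), (159/34, -90/17)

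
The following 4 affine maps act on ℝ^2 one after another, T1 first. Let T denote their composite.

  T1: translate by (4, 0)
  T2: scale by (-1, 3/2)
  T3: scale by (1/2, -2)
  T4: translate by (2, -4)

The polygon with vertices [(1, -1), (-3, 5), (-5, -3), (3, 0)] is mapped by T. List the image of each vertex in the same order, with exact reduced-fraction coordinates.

image vertices: (-1/2, -1), (3/2, -19), (5/2, 5), (-3/2, -4)

T1 translate by (4, 0): (1, -1) → (5, -1); (-3, 5) → (1, 5); (-5, -3) → (-1, -3); (3, 0) → (7, 0)
T2 scale by (-1, 3/2): (5, -1) → (-5, -3/2); (1, 5) → (-1, 15/2); (-1, -3) → (1, -9/2); (7, 0) → (-7, 0)
T3 scale by (1/2, -2): (-5, -3/2) → (-5/2, 3); (-1, 15/2) → (-1/2, -15); (1, -9/2) → (1/2, 9); (-7, 0) → (-7/2, 0)
T4 translate by (2, -4): (-5/2, 3) → (-1/2, -1); (-1/2, -15) → (3/2, -19); (1/2, 9) → (5/2, 5); (-7/2, 0) → (-3/2, -4)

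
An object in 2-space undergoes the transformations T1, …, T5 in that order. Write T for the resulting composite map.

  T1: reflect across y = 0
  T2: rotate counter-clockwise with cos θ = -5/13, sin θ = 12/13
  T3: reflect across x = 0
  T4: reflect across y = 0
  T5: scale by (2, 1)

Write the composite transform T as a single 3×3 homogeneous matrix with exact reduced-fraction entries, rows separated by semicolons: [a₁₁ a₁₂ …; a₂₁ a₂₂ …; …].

T = [10/13 -24/13 0; -12/13 -5/13 0; 0 0 1]

T1 = [1 0 0; 0 -1 0; 0 0 1]
T2·T1 = [-5/13 12/13 0; 12/13 5/13 0; 0 0 1]
T3·…·T1 = [5/13 -12/13 0; 12/13 5/13 0; 0 0 1]
T4·…·T1 = [5/13 -12/13 0; -12/13 -5/13 0; 0 0 1]
T5·…·T1 = [10/13 -24/13 0; -12/13 -5/13 0; 0 0 1]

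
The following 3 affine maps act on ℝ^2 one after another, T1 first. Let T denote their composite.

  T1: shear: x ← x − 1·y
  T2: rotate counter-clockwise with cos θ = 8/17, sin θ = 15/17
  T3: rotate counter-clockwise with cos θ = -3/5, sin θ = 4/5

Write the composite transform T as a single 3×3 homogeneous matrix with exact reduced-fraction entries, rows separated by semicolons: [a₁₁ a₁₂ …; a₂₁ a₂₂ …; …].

T = [-84/85 97/85 0; -13/85 -71/85 0; 0 0 1]

T1 = [1 -1 0; 0 1 0; 0 0 1]
T2·T1 = [8/17 -23/17 0; 15/17 -7/17 0; 0 0 1]
T3·…·T1 = [-84/85 97/85 0; -13/85 -71/85 0; 0 0 1]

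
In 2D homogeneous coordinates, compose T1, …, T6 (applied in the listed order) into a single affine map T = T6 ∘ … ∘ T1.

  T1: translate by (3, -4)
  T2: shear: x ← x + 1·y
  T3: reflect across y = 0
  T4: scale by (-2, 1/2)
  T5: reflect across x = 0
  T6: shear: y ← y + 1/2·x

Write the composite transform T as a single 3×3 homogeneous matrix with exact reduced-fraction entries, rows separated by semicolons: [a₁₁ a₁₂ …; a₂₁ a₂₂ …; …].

T = [2 2 -2; 1 1/2 1; 0 0 1]

T1 = [1 0 3; 0 1 -4; 0 0 1]
T2·T1 = [1 1 -1; 0 1 -4; 0 0 1]
T3·…·T1 = [1 1 -1; 0 -1 4; 0 0 1]
T4·…·T1 = [-2 -2 2; 0 -1/2 2; 0 0 1]
T5·…·T1 = [2 2 -2; 0 -1/2 2; 0 0 1]
T6·…·T1 = [2 2 -2; 1 1/2 1; 0 0 1]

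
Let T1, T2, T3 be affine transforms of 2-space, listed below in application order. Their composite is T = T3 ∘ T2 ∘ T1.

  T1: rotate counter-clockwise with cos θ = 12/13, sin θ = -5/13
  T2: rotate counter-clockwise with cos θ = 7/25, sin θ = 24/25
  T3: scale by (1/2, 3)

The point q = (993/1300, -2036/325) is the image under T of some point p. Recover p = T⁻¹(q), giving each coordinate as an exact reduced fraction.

p = (-2/3, -5/2)

T1 = [12/13 5/13 0; -5/13 12/13 0; 0 0 1]
T2·T1 = [204/325 -253/325 0; 253/325 204/325 0; 0 0 1]
T3·…·T1 = [102/325 -253/650 0; 759/325 612/325 0; 0 0 1]
det M = 3/2; M⁻¹ = [408/325 253/975 0; -506/325 68/325 0; 0 0 1]
M⁻¹ · (993/1300, -2036/325)ᵀ = (-2/3, -5/2)ᵀ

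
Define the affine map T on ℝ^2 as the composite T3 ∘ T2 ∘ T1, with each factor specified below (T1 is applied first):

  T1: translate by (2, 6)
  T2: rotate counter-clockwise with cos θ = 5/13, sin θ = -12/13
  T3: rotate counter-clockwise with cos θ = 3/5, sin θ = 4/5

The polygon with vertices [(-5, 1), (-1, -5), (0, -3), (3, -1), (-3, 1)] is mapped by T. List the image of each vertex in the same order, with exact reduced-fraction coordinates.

image vertices: (-77/65, 489/65), (79/65, 47/65), (174/65, 157/65), (79/13, 47/13), (49/65, 457/65)

T1 translate by (2, 6): (-5, 1) → (-3, 7); (-1, -5) → (1, 1); (0, -3) → (2, 3); (3, -1) → (5, 5); (-3, 1) → (-1, 7)
T2 rotate counter-clockwise with cos θ = 5/13, sin θ = -12/13: (-3, 7) → (69/13, 71/13); (1, 1) → (17/13, -7/13); (2, 3) → (46/13, -9/13); (5, 5) → (85/13, -35/13); (-1, 7) → (79/13, 47/13)
T3 rotate counter-clockwise with cos θ = 3/5, sin θ = 4/5: (69/13, 71/13) → (-77/65, 489/65); (17/13, -7/13) → (79/65, 47/65); (46/13, -9/13) → (174/65, 157/65); (85/13, -35/13) → (79/13, 47/13); (79/13, 47/13) → (49/65, 457/65)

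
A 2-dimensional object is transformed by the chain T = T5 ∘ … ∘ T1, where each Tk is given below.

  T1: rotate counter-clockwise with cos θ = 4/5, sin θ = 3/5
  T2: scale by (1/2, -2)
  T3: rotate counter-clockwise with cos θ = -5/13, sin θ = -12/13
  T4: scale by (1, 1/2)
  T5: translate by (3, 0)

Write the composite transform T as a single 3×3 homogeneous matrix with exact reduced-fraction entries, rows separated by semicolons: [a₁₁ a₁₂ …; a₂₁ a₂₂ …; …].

T1 = [4/5 -3/5 0; 3/5 4/5 0; 0 0 1]
T2·T1 = [2/5 -3/10 0; -6/5 -8/5 0; 0 0 1]
T3·…·T1 = [-82/65 -177/130 0; 6/65 58/65 0; 0 0 1]
T4·…·T1 = [-82/65 -177/130 0; 3/65 29/65 0; 0 0 1]
T5·…·T1 = [-82/65 -177/130 3; 3/65 29/65 0; 0 0 1]

T = [-82/65 -177/130 3; 3/65 29/65 0; 0 0 1]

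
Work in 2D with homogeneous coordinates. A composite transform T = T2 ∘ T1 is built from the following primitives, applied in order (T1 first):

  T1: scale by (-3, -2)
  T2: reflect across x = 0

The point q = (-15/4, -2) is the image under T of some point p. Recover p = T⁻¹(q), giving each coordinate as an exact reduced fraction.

T1 = [-3 0 0; 0 -2 0; 0 0 1]
T2·T1 = [3 0 0; 0 -2 0; 0 0 1]
det M = -6; M⁻¹ = [1/3 0 0; 0 -1/2 0; 0 0 1]
M⁻¹ · (-15/4, -2)ᵀ = (-5/4, 1)ᵀ

p = (-5/4, 1)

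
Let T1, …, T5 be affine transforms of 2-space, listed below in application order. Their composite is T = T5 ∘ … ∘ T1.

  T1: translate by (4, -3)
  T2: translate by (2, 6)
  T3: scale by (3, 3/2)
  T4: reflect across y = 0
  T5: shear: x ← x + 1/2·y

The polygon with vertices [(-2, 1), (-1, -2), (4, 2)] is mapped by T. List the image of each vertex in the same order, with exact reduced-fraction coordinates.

image vertices: (9, -6), (57/4, -3/2), (105/4, -15/2)

T1 translate by (4, -3): (-2, 1) → (2, -2); (-1, -2) → (3, -5); (4, 2) → (8, -1)
T2 translate by (2, 6): (2, -2) → (4, 4); (3, -5) → (5, 1); (8, -1) → (10, 5)
T3 scale by (3, 3/2): (4, 4) → (12, 6); (5, 1) → (15, 3/2); (10, 5) → (30, 15/2)
T4 reflect across y = 0: (12, 6) → (12, -6); (15, 3/2) → (15, -3/2); (30, 15/2) → (30, -15/2)
T5 shear: x ← x + 1/2·y: (12, -6) → (9, -6); (15, -3/2) → (57/4, -3/2); (30, -15/2) → (105/4, -15/2)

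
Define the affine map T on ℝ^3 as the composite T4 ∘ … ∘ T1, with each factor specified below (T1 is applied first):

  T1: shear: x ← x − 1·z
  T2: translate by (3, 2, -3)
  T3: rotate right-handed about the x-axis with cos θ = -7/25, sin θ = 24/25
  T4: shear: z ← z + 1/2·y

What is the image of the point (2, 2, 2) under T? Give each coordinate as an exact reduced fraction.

T1 shear: x ← x − 1·z: (2, 2, 2) → (0, 2, 2)
T2 translate by (3, 2, -3): (0, 2, 2) → (3, 4, -1)
T3 rotate right-handed about the x-axis with cos θ = -7/25, sin θ = 24/25: (3, 4, -1) → (3, -4/25, 103/25)
T4 shear: z ← z + 1/2·y: (3, -4/25, 103/25) → (3, -4/25, 101/25)

T(p) = (3, -4/25, 101/25)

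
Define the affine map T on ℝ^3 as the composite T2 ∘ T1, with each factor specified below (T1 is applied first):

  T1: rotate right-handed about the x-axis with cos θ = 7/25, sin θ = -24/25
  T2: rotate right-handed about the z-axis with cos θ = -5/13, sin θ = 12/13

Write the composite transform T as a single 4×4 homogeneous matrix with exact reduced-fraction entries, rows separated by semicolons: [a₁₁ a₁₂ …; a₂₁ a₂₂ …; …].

T1 = [1 0 0 0; 0 7/25 24/25 0; 0 -24/25 7/25 0; 0 0 0 1]
T2·T1 = [-5/13 -84/325 -288/325 0; 12/13 -7/65 -24/65 0; 0 -24/25 7/25 0; 0 0 0 1]

T = [-5/13 -84/325 -288/325 0; 12/13 -7/65 -24/65 0; 0 -24/25 7/25 0; 0 0 0 1]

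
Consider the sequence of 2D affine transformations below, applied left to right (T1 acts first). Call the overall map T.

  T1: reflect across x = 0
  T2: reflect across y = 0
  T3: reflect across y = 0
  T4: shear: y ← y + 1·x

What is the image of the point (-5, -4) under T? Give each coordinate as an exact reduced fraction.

T1 reflect across x = 0: (-5, -4) → (5, -4)
T2 reflect across y = 0: (5, -4) → (5, 4)
T3 reflect across y = 0: (5, 4) → (5, -4)
T4 shear: y ← y + 1·x: (5, -4) → (5, 1)

T(p) = (5, 1)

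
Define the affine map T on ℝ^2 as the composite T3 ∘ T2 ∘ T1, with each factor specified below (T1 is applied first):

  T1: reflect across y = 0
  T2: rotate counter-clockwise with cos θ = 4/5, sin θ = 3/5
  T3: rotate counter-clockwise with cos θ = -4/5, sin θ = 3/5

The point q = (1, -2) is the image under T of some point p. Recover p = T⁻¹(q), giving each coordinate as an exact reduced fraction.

p = (-1, -2)

T1 = [1 0 0; 0 -1 0; 0 0 1]
T2·T1 = [4/5 3/5 0; 3/5 -4/5 0; 0 0 1]
T3·…·T1 = [-1 0 0; 0 1 0; 0 0 1]
det M = -1; M⁻¹ = [-1 0 0; 0 1 0; 0 0 1]
M⁻¹ · (1, -2)ᵀ = (-1, -2)ᵀ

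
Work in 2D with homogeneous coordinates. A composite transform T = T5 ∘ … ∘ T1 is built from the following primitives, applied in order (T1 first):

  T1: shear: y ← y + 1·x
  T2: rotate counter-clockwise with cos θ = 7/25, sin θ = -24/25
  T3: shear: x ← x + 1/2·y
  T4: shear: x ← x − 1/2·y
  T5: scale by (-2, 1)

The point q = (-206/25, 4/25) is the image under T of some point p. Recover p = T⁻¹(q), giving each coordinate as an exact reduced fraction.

p = (1, 3)

T1 = [1 0 0; 1 1 0; 0 0 1]
T2·T1 = [31/25 24/25 0; -17/25 7/25 0; 0 0 1]
T3·…·T1 = [9/10 11/10 0; -17/25 7/25 0; 0 0 1]
T4·…·T1 = [31/25 24/25 0; -17/25 7/25 0; 0 0 1]
T5·…·T1 = [-62/25 -48/25 0; -17/25 7/25 0; 0 0 1]
det M = -2; M⁻¹ = [-7/50 -24/25 0; -17/50 31/25 0; 0 0 1]
M⁻¹ · (-206/25, 4/25)ᵀ = (1, 3)ᵀ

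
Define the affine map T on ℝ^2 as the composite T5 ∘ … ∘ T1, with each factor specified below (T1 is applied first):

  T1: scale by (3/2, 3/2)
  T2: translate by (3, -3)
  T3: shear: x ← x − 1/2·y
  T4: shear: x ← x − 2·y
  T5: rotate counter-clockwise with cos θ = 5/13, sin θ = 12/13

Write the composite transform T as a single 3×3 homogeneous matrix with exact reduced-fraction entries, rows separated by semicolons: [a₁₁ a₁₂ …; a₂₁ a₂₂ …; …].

T1 = [3/2 0 0; 0 3/2 0; 0 0 1]
T2·T1 = [3/2 0 3; 0 3/2 -3; 0 0 1]
T3·…·T1 = [3/2 -3/4 9/2; 0 3/2 -3; 0 0 1]
T4·…·T1 = [3/2 -15/4 21/2; 0 3/2 -3; 0 0 1]
T5·…·T1 = [15/26 -147/52 177/26; 18/13 -75/26 111/13; 0 0 1]

T = [15/26 -147/52 177/26; 18/13 -75/26 111/13; 0 0 1]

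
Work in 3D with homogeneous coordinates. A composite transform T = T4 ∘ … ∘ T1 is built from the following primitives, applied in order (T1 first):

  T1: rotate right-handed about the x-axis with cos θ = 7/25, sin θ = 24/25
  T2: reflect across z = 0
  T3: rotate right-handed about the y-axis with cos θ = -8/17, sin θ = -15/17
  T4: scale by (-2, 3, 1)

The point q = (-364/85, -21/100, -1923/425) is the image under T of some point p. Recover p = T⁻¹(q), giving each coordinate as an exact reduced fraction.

p = (-5, -1/4, 0)

T1 = [1 0 0 0; 0 7/25 -24/25 0; 0 24/25 7/25 0; 0 0 0 1]
T2·T1 = [1 0 0 0; 0 7/25 -24/25 0; 0 -24/25 -7/25 0; 0 0 0 1]
T3·…·T1 = [-8/17 72/85 21/85 0; 0 7/25 -24/25 0; 15/17 192/425 56/425 0; 0 0 0 1]
T4·…·T1 = [16/17 -144/85 -42/85 0; 0 21/25 -72/25 0; 15/17 192/425 56/425 0; 0 0 0 1]
det M = 6; M⁻¹ = [4/17 0 15/17 0; -36/85 7/75 192/425 0; -21/170 -8/25 56/425 0; 0 0 0 1]
M⁻¹ · (-364/85, -21/100, -1923/425)ᵀ = (-5, -1/4, 0)ᵀ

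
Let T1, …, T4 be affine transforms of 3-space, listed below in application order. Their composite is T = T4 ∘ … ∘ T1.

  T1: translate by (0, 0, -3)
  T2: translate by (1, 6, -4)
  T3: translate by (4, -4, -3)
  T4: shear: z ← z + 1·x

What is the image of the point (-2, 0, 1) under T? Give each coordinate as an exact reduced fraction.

T1 translate by (0, 0, -3): (-2, 0, 1) → (-2, 0, -2)
T2 translate by (1, 6, -4): (-2, 0, -2) → (-1, 6, -6)
T3 translate by (4, -4, -3): (-1, 6, -6) → (3, 2, -9)
T4 shear: z ← z + 1·x: (3, 2, -9) → (3, 2, -6)

T(p) = (3, 2, -6)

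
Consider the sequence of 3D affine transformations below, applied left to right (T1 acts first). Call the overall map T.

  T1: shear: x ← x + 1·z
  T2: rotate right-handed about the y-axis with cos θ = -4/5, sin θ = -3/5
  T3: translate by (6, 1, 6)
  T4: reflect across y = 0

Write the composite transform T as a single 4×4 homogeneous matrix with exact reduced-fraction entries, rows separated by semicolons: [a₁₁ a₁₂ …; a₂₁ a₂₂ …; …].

T = [-4/5 0 -7/5 6; 0 -1 0 -1; 3/5 0 -1/5 6; 0 0 0 1]

T1 = [1 0 1 0; 0 1 0 0; 0 0 1 0; 0 0 0 1]
T2·T1 = [-4/5 0 -7/5 0; 0 1 0 0; 3/5 0 -1/5 0; 0 0 0 1]
T3·…·T1 = [-4/5 0 -7/5 6; 0 1 0 1; 3/5 0 -1/5 6; 0 0 0 1]
T4·…·T1 = [-4/5 0 -7/5 6; 0 -1 0 -1; 3/5 0 -1/5 6; 0 0 0 1]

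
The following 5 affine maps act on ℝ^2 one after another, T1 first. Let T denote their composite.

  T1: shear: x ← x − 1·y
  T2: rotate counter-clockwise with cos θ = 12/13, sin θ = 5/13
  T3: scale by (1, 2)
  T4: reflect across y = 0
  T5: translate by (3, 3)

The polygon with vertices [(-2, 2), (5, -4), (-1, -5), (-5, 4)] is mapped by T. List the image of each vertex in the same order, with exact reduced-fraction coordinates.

T1 shear: x ← x − 1·y: (-2, 2) → (-4, 2); (5, -4) → (9, -4); (-1, -5) → (4, -5); (-5, 4) → (-9, 4)
T2 rotate counter-clockwise with cos θ = 12/13, sin θ = 5/13: (-4, 2) → (-58/13, 4/13); (9, -4) → (128/13, -3/13); (4, -5) → (73/13, -40/13); (-9, 4) → (-128/13, 3/13)
T3 scale by (1, 2): (-58/13, 4/13) → (-58/13, 8/13); (128/13, -3/13) → (128/13, -6/13); (73/13, -40/13) → (73/13, -80/13); (-128/13, 3/13) → (-128/13, 6/13)
T4 reflect across y = 0: (-58/13, 8/13) → (-58/13, -8/13); (128/13, -6/13) → (128/13, 6/13); (73/13, -80/13) → (73/13, 80/13); (-128/13, 6/13) → (-128/13, -6/13)
T5 translate by (3, 3): (-58/13, -8/13) → (-19/13, 31/13); (128/13, 6/13) → (167/13, 45/13); (73/13, 80/13) → (112/13, 119/13); (-128/13, -6/13) → (-89/13, 33/13)

image vertices: (-19/13, 31/13), (167/13, 45/13), (112/13, 119/13), (-89/13, 33/13)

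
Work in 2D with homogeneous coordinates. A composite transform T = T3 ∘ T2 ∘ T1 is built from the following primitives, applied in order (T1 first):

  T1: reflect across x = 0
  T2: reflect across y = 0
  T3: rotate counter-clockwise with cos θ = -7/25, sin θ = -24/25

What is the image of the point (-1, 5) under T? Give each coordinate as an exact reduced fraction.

T1 reflect across x = 0: (-1, 5) → (1, 5)
T2 reflect across y = 0: (1, 5) → (1, -5)
T3 rotate counter-clockwise with cos θ = -7/25, sin θ = -24/25: (1, -5) → (-127/25, 11/25)

T(p) = (-127/25, 11/25)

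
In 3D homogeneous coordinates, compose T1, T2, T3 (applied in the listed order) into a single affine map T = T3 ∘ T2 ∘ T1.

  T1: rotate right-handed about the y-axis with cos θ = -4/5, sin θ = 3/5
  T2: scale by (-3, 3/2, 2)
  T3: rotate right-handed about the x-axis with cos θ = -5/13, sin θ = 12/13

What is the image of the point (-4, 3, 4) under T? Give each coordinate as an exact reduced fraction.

T(p) = (-84/5, -33/130, 62/13)

T1 rotate right-handed about the y-axis with cos θ = -4/5, sin θ = 3/5: (-4, 3, 4) → (28/5, 3, -4/5)
T2 scale by (-3, 3/2, 2): (28/5, 3, -4/5) → (-84/5, 9/2, -8/5)
T3 rotate right-handed about the x-axis with cos θ = -5/13, sin θ = 12/13: (-84/5, 9/2, -8/5) → (-84/5, -33/130, 62/13)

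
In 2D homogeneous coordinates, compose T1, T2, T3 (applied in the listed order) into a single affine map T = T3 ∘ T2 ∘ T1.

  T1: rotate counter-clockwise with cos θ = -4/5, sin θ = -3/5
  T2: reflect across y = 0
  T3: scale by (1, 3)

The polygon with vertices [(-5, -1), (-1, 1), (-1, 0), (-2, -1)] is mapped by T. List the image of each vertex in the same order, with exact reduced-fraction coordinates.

image vertices: (17/5, -57/5), (7/5, 3/5), (4/5, -9/5), (1, -6)

T1 rotate counter-clockwise with cos θ = -4/5, sin θ = -3/5: (-5, -1) → (17/5, 19/5); (-1, 1) → (7/5, -1/5); (-1, 0) → (4/5, 3/5); (-2, -1) → (1, 2)
T2 reflect across y = 0: (17/5, 19/5) → (17/5, -19/5); (7/5, -1/5) → (7/5, 1/5); (4/5, 3/5) → (4/5, -3/5); (1, 2) → (1, -2)
T3 scale by (1, 3): (17/5, -19/5) → (17/5, -57/5); (7/5, 1/5) → (7/5, 3/5); (4/5, -3/5) → (4/5, -9/5); (1, -2) → (1, -6)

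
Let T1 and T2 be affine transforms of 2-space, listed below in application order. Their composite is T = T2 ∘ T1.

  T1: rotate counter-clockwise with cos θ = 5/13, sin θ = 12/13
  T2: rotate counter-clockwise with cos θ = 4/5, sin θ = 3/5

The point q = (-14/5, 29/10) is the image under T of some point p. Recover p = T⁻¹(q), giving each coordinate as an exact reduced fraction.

p = (7/2, 2)

T1 = [5/13 -12/13 0; 12/13 5/13 0; 0 0 1]
T2·T1 = [-16/65 -63/65 0; 63/65 -16/65 0; 0 0 1]
det M = 1; M⁻¹ = [-16/65 63/65 0; -63/65 -16/65 0; 0 0 1]
M⁻¹ · (-14/5, 29/10)ᵀ = (7/2, 2)ᵀ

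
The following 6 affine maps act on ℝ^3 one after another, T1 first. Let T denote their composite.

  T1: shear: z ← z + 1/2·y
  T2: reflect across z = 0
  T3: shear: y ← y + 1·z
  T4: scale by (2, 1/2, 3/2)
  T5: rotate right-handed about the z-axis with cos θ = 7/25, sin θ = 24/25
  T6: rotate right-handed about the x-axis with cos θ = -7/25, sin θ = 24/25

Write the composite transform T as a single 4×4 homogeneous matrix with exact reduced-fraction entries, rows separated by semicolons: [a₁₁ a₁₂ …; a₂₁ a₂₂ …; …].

T1 = [1 0 0 0; 0 1 0 0; 0 1/2 1 0; 0 0 0 1]
T2·T1 = [1 0 0 0; 0 1 0 0; 0 -1/2 -1 0; 0 0 0 1]
T3·…·T1 = [1 0 0 0; 0 1/2 -1 0; 0 -1/2 -1 0; 0 0 0 1]
T4·…·T1 = [2 0 0 0; 0 1/4 -1/2 0; 0 -3/4 -3/2 0; 0 0 0 1]
T5·…·T1 = [14/25 -6/25 12/25 0; 48/25 7/100 -7/50 0; 0 -3/4 -3/2 0; 0 0 0 1]
T6·…·T1 = [14/25 -6/25 12/25 0; -336/625 1751/2500 1849/1250 0; 1152/625 693/2500 357/1250 0; 0 0 0 1]

T = [14/25 -6/25 12/25 0; -336/625 1751/2500 1849/1250 0; 1152/625 693/2500 357/1250 0; 0 0 0 1]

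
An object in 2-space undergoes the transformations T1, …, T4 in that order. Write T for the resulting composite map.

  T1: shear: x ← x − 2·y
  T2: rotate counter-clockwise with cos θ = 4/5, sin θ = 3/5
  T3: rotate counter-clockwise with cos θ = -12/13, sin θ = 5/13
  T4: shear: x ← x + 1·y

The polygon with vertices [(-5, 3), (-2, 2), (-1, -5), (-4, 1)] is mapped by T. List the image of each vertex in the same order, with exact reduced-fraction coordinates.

image vertices: (56/5, -1/5), (76/13, -6/13), (-476/65, 171/65), (427/65, 33/65)

T1 shear: x ← x − 2·y: (-5, 3) → (-11, 3); (-2, 2) → (-6, 2); (-1, -5) → (9, -5); (-4, 1) → (-6, 1)
T2 rotate counter-clockwise with cos θ = 4/5, sin θ = 3/5: (-11, 3) → (-53/5, -21/5); (-6, 2) → (-6, -2); (9, -5) → (51/5, 7/5); (-6, 1) → (-27/5, -14/5)
T3 rotate counter-clockwise with cos θ = -12/13, sin θ = 5/13: (-53/5, -21/5) → (57/5, -1/5); (-6, -2) → (82/13, -6/13); (51/5, 7/5) → (-647/65, 171/65); (-27/5, -14/5) → (394/65, 33/65)
T4 shear: x ← x + 1·y: (57/5, -1/5) → (56/5, -1/5); (82/13, -6/13) → (76/13, -6/13); (-647/65, 171/65) → (-476/65, 171/65); (394/65, 33/65) → (427/65, 33/65)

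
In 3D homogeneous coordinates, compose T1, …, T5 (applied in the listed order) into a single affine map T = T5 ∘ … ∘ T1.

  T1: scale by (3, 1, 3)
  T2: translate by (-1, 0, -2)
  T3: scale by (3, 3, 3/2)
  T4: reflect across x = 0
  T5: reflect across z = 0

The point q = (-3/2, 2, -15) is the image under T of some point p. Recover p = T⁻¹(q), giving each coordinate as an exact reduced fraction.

T1 = [3 0 0 0; 0 1 0 0; 0 0 3 0; 0 0 0 1]
T2·T1 = [3 0 0 -1; 0 1 0 0; 0 0 3 -2; 0 0 0 1]
T3·…·T1 = [9 0 0 -3; 0 3 0 0; 0 0 9/2 -3; 0 0 0 1]
T4·…·T1 = [-9 0 0 3; 0 3 0 0; 0 0 9/2 -3; 0 0 0 1]
T5·…·T1 = [-9 0 0 3; 0 3 0 0; 0 0 -9/2 3; 0 0 0 1]
det M = 243/2; M⁻¹ = [-1/9 0 0 1/3; 0 1/3 0 0; 0 0 -2/9 2/3; 0 0 0 1]
M⁻¹ · (-3/2, 2, -15)ᵀ = (1/2, 2/3, 4)ᵀ

p = (1/2, 2/3, 4)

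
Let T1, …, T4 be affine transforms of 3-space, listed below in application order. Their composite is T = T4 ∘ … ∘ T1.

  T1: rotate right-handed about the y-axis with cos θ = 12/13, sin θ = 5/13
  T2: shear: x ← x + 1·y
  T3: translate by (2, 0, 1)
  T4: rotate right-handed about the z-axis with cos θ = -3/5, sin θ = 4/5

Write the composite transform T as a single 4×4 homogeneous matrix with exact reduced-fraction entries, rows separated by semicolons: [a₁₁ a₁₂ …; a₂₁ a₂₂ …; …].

T1 = [12/13 0 5/13 0; 0 1 0 0; -5/13 0 12/13 0; 0 0 0 1]
T2·T1 = [12/13 1 5/13 0; 0 1 0 0; -5/13 0 12/13 0; 0 0 0 1]
T3·…·T1 = [12/13 1 5/13 2; 0 1 0 0; -5/13 0 12/13 1; 0 0 0 1]
T4·…·T1 = [-36/65 -7/5 -3/13 -6/5; 48/65 1/5 4/13 8/5; -5/13 0 12/13 1; 0 0 0 1]

T = [-36/65 -7/5 -3/13 -6/5; 48/65 1/5 4/13 8/5; -5/13 0 12/13 1; 0 0 0 1]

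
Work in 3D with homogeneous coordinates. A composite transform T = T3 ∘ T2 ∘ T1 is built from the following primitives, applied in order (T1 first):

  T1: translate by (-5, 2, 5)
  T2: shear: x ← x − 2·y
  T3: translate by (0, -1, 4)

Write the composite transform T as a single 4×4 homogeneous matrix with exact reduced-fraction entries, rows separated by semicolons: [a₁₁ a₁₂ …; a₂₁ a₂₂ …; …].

T = [1 -2 0 -9; 0 1 0 1; 0 0 1 9; 0 0 0 1]

T1 = [1 0 0 -5; 0 1 0 2; 0 0 1 5; 0 0 0 1]
T2·T1 = [1 -2 0 -9; 0 1 0 2; 0 0 1 5; 0 0 0 1]
T3·…·T1 = [1 -2 0 -9; 0 1 0 1; 0 0 1 9; 0 0 0 1]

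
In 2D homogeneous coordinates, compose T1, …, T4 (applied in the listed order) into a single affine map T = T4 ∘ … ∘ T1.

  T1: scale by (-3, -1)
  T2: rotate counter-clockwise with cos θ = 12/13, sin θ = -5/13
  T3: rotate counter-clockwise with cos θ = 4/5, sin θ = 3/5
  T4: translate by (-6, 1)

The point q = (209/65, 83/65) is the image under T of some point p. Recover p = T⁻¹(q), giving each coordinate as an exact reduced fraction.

p = (-3, 2)

T1 = [-3 0 0; 0 -1 0; 0 0 1]
T2·T1 = [-36/13 -5/13 0; 15/13 -12/13 0; 0 0 1]
T3·…·T1 = [-189/65 16/65 0; -48/65 -63/65 0; 0 0 1]
T4·…·T1 = [-189/65 16/65 -6; -48/65 -63/65 1; 0 0 1]
det M = 3; M⁻¹ = [-21/65 -16/195 -362/195; 16/65 -63/65 159/65; 0 0 1]
M⁻¹ · (209/65, 83/65)ᵀ = (-3, 2)ᵀ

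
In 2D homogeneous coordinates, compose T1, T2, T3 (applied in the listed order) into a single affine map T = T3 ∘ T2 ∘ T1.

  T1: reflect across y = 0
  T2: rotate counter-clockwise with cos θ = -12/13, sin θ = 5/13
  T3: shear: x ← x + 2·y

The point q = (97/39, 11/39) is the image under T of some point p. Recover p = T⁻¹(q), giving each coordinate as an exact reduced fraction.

p = (-5/3, 1)

T1 = [1 0 0; 0 -1 0; 0 0 1]
T2·T1 = [-12/13 5/13 0; 5/13 12/13 0; 0 0 1]
T3·…·T1 = [-2/13 29/13 0; 5/13 12/13 0; 0 0 1]
det M = -1; M⁻¹ = [-12/13 29/13 0; 5/13 2/13 0; 0 0 1]
M⁻¹ · (97/39, 11/39)ᵀ = (-5/3, 1)ᵀ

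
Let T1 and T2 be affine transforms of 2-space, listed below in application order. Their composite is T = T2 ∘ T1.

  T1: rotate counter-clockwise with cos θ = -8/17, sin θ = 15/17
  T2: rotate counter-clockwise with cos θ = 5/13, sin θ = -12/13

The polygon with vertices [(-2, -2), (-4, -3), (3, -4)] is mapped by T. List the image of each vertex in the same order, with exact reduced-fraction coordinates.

T1 rotate counter-clockwise with cos θ = -8/17, sin θ = 15/17: (-2, -2) → (46/17, -14/17); (-4, -3) → (77/17, -36/17); (3, -4) → (36/17, 77/17)
T2 rotate counter-clockwise with cos θ = 5/13, sin θ = -12/13: (46/17, -14/17) → (62/221, -622/221); (77/17, -36/17) → (-47/221, -1104/221); (36/17, 77/17) → (1104/221, -47/221)

image vertices: (62/221, -622/221), (-47/221, -1104/221), (1104/221, -47/221)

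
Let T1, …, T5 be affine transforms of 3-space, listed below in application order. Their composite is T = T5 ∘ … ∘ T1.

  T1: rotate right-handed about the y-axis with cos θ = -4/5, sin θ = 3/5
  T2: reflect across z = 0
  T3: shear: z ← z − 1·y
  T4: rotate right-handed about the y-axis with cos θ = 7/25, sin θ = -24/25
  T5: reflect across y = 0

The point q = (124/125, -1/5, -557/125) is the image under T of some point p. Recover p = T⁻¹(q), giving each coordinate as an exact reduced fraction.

T1 = [-4/5 0 3/5 0; 0 1 0 0; -3/5 0 -4/5 0; 0 0 0 1]
T2·T1 = [-4/5 0 3/5 0; 0 1 0 0; 3/5 0 4/5 0; 0 0 0 1]
T3·…·T1 = [-4/5 0 3/5 0; 0 1 0 0; 3/5 -1 4/5 0; 0 0 0 1]
T4·…·T1 = [-4/5 24/25 -3/5 0; 0 1 0 0; -3/5 -7/25 4/5 0; 0 0 0 1]
T5·…·T1 = [-4/5 24/25 -3/5 0; 0 -1 0 0; -3/5 -7/25 4/5 0; 0 0 0 1]
det M = 1; M⁻¹ = [-4/5 -3/5 -3/5 0; 0 -1 0 0; -3/5 -4/5 4/5 0; 0 0 0 1]
M⁻¹ · (124/125, -1/5, -557/125)ᵀ = (2, 1/5, -4)ᵀ

p = (2, 1/5, -4)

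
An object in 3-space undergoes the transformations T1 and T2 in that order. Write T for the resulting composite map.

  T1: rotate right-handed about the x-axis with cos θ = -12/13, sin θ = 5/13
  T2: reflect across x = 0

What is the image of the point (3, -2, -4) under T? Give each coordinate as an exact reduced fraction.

T1 rotate right-handed about the x-axis with cos θ = -12/13, sin θ = 5/13: (3, -2, -4) → (3, 44/13, 38/13)
T2 reflect across x = 0: (3, 44/13, 38/13) → (-3, 44/13, 38/13)

T(p) = (-3, 44/13, 38/13)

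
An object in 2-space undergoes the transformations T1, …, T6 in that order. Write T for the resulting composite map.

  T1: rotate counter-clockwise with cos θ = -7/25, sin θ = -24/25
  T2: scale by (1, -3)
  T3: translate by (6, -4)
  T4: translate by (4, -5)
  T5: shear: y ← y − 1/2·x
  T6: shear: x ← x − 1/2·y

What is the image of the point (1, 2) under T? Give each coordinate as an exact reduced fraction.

T(p) = (1677/100, -513/50)

T1 rotate counter-clockwise with cos θ = -7/25, sin θ = -24/25: (1, 2) → (41/25, -38/25)
T2 scale by (1, -3): (41/25, -38/25) → (41/25, 114/25)
T3 translate by (6, -4): (41/25, 114/25) → (191/25, 14/25)
T4 translate by (4, -5): (191/25, 14/25) → (291/25, -111/25)
T5 shear: y ← y − 1/2·x: (291/25, -111/25) → (291/25, -513/50)
T6 shear: x ← x − 1/2·y: (291/25, -513/50) → (1677/100, -513/50)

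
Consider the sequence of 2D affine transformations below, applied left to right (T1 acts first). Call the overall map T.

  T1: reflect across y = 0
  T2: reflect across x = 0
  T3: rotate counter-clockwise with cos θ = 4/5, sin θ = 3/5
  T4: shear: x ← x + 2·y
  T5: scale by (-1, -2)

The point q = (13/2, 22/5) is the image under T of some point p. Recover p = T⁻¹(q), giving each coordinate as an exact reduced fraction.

p = (3, 1/2)

T1 = [1 0 0; 0 -1 0; 0 0 1]
T2·T1 = [-1 0 0; 0 -1 0; 0 0 1]
T3·…·T1 = [-4/5 3/5 0; -3/5 -4/5 0; 0 0 1]
T4·…·T1 = [-2 -1 0; -3/5 -4/5 0; 0 0 1]
T5·…·T1 = [2 1 0; 6/5 8/5 0; 0 0 1]
det M = 2; M⁻¹ = [4/5 -1/2 0; -3/5 1 0; 0 0 1]
M⁻¹ · (13/2, 22/5)ᵀ = (3, 1/2)ᵀ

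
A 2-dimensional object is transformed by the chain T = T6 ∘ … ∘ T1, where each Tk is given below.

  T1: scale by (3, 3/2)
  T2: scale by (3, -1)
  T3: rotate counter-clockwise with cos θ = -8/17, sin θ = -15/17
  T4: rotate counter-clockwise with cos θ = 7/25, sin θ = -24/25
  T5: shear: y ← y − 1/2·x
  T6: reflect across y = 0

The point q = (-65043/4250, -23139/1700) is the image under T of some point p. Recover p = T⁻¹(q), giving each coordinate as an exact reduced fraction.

p = (9/5, 9/5)

T1 = [3 0 0; 0 3/2 0; 0 0 1]
T2·T1 = [9 0 0; 0 -3/2 0; 0 0 1]
T3·…·T1 = [-72/17 -45/34 0; -135/17 12/17 0; 0 0 1]
T4·…·T1 = [-3744/425 261/850 0; 783/425 624/425 0; 0 0 1]
T5·…·T1 = [-3744/425 261/850 0; 531/85 447/340 0; 0 0 1]
T6·…·T1 = [-3744/425 261/850 0; -531/85 -447/340 0; 0 0 1]
det M = 27/2; M⁻¹ = [-149/1530 -29/1275 0; 118/255 -832/1275 0; 0 0 1]
M⁻¹ · (-65043/4250, -23139/1700)ᵀ = (9/5, 9/5)ᵀ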